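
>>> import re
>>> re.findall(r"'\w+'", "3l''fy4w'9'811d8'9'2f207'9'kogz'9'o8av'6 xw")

["'fy4w'", "'811d8'", "'2f207'", "'kogz'", "'o8av'"]

Since nothing is captured, `findall` lists the 5 matched substrings directly.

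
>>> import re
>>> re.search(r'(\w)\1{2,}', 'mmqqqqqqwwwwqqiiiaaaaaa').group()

'qqqqqq'

`\1` has to match the exact text group 1 already captured.
`re.search` scans for the first position where the pattern succeeds.
The match spans [2:8] → 'qqqqqq'.
Captured: group 1 = 'q'.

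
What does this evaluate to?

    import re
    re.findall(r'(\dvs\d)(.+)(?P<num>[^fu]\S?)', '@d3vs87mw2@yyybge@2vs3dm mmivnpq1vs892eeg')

The pattern matches a digit, then the literal 'vs', then a digit (captured); then one or more of any character (captured); then any character except [fu], then optionally a non-whitespace character (captured as 'num').
Walking the string: at [2:41] match '3vs87mw2@yyybge@2vs3dm mmivnpq1vs892eeg', groups = ('3vs8', '7mw2@yyybge@2vs3dm mmivnpq1vs892ee', 'g').
With 3 capturing groups, `findall` returns a 3-tuple per match.

[('3vs8', '7mw2@yyybge@2vs3dm mmivnpq1vs892ee', 'g')]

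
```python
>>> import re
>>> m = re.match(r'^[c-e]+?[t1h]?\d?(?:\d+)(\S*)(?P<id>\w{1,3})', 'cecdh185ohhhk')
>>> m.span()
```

`re.match` only tries the pattern at the start of the string.
The match spans [0:13] → 'cecdh185ohhhk'.

(0, 13)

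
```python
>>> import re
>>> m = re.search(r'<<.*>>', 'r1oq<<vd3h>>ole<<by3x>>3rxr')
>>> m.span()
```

(4, 23)

`search` walks the string left to right and returns the first match it finds.
The match spans [4:23] → '<<vd3h>>ole<<by3x>>'.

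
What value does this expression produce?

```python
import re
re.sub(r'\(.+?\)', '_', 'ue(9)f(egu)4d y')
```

'ue_f_4d y'

Because the quantifier is non-greedy, it stops expanding at the earliest point where the rest of the pattern can succeed.
`sub` substitutes '_' at each match site.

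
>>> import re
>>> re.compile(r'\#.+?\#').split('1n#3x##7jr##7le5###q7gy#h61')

The string is cut at each match, leaving 5 pieces.

['1n', '', '', '', 'h61']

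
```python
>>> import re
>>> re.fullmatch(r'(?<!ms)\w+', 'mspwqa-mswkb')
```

None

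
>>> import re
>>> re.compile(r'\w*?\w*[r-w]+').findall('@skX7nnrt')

['skX7nnrt']

Pattern: zero or more of a word character (lazy), then zero or more of a word character; then one or more of a character in [r-w].
Matches: at [1:9] → 'skX7nnrt'.
With no groups in the pattern, `findall` gives back each whole match — 1 here.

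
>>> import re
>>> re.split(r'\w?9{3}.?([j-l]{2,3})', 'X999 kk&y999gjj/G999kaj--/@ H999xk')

This matches optionally a word character, then exactly 3 of a literal '9', then optionally any character; then 2 to 3 of a character in [j-l] (captured).
Matches to split on: at [0:7] → 'X999 kk'; at [8:15] → 'y999gjj'.
Because the pattern has a capturing group, `split` also inserts each captured text between the pieces.

['', 'kk', '&', 'jj', '/G999kaj--/@ H999xk']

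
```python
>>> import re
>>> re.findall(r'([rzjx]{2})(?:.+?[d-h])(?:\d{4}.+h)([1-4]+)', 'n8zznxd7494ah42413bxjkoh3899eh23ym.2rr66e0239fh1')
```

Multiple groups make `findall` return tuples — one 2-tuple for the one match.

[('zz', '1')]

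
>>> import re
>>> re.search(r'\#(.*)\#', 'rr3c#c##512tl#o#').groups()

('c##512tl#o',)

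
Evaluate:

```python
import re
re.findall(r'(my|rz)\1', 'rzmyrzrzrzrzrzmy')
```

['rz', 'rz']

`\1` is not a pattern — it's the concrete string captured by group 1, re-applied verbatim.
Walking the string: at [4:8] match 'rzrz', group 1 = 'rz'; at [8:12] match 'rzrz', group 1 = 'rz'.
Because there's exactly one group, `findall` drops the full match and keeps group 1 from each hit.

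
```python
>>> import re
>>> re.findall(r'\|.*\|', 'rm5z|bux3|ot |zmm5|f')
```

['|bux3|ot |zmm5|']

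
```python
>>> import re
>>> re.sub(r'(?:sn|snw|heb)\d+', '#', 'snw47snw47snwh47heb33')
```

Matches: at [0:5] → 'snw47'; at [5:10] → 'snw47'; at [16:21] → 'heb33'.
Each match is replaced by '#'.

'##snwh47#'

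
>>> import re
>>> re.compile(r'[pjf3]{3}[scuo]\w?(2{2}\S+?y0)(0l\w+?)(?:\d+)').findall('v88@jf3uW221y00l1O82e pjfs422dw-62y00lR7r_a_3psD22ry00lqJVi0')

[('221y0', '0l1O'), ('22dw-62y0', '0lR')]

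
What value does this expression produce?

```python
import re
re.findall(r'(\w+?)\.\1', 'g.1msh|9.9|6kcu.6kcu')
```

['9', '6kcu']

The backreference `\1` re-matches whatever the first group consumed, character for character.
One capturing group, so `findall` returns just the captured substring from each match — 2 in all.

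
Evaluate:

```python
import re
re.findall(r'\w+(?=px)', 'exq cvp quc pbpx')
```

['pb']

The `(?=…)`/`(?<=…)` assertion just peeks at neighbouring text; it doesn't advance the match position.
`findall` yields the raw match text (1 of them) because the pattern has no groups.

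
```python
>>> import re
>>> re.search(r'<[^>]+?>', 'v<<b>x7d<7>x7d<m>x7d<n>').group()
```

'<<b>'

The match spans [1:5] → '<<b>'.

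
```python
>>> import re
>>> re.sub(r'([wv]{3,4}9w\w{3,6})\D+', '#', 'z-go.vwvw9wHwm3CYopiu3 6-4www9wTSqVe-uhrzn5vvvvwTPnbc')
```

'z-go.#3 6-4#5vvvvwTPnbc'

This matches 3 to 4 of one of [wv], then the literal '9w', then 3 to 6 of a word character (captured); then one or more of a non-digit.
Matches: at [5:21] → 'vwvw9wHwm3CYopiu'; at [26:42] → 'www9wTSqVe-uhrzn'.
`sub` substitutes '#' at each match site.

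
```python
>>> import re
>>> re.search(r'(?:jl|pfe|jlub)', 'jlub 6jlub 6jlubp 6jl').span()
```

(0, 2)

Alternation isn't longest-match — the leftmost alternative that fits at this position is chosen.
The match spans [0:2] → 'jl'.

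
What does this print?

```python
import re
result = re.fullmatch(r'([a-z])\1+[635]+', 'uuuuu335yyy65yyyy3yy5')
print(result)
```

`re.fullmatch` requires the pattern to consume the entire string.
Here there's no way to consume every character, so the call returns None.

None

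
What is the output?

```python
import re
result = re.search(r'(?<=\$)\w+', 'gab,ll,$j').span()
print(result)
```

The lookaround is zero-width — it requires the adjacent text to match without consuming it, so the asserted text isn't part of the match.
`re.search` scans for the first position where the pattern succeeds.
The match spans [8:9] → 'j'.

(8, 9)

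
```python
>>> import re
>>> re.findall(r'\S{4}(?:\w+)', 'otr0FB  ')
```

Pattern: exactly 4 of a non-whitespace character; then one or more of a word character (non-capturing group).
Scanning left to right: at [0:6] → 'otr0FB'.
`findall` yields the raw match text (1 of them) because the pattern has no groups.

['otr0FB']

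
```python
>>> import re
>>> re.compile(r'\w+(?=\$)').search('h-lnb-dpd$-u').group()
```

'dpd'

Because the assertion is zero-width, the text it checks is not consumed and won't appear in the result.
Unlike `match`, `search` isn't anchored — it looks for the pattern anywhere in the string.
The match spans [6:9] → 'dpd'.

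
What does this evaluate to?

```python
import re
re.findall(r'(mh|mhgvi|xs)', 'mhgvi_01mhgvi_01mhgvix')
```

['mh', 'mh', 'mh']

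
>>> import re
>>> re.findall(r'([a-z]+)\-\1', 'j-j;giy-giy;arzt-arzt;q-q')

['j', 'giy', 'arzt', 'q']

A backreference is literal: `\1` must see the identical characters the first group matched.
Scanning left to right: at [0:3] match 'j-j', group 1 = 'j'; at [4:11] match 'giy-giy', group 1 = 'giy'; at [12:21] match 'arzt-arzt', group 1 = 'arzt'; at [22:25] match 'q-q', group 1 = 'q'.
Because there's exactly one group, `findall` drops the full match and keeps group 1 from each hit.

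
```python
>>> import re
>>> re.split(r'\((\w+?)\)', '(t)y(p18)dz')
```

Matches to split on: at [0:3] → '(t)'; at [4:9] → '(p18)'.
`re.split` interleaves the captured-group text with the surrounding fragments.

['', 't', 'y', 'p18', 'dz']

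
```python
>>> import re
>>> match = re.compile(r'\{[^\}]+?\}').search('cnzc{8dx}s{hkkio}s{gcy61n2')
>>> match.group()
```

Unlike `match`, `search` isn't anchored — it looks for the pattern anywhere in the string.
The match spans [4:9] → '{8dx}'.

'{8dx}'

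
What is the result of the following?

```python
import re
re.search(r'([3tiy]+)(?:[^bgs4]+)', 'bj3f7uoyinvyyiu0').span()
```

This matches one or more of one of [3tiy] (captured); then one or more of any character except [bgs4] (non-capturing group).
`re.search` tries every starting position until one works.
The match spans [2:16] → '3f7uoyinvyyiu0'.
Captured: group 1 = '3'.

(2, 16)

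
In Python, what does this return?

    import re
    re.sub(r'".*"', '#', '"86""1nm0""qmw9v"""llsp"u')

'#u'

`sub` substitutes '#' at each match site.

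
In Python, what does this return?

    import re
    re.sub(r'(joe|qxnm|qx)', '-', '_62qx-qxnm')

Alternation isn't longest-match — the leftmost alternative that fits at this position is chosen.
Every occurrence is swapped for '-'.

'_62---'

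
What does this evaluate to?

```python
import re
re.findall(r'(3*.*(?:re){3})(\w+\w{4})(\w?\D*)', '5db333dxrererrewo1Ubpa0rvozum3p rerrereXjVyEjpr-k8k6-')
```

[]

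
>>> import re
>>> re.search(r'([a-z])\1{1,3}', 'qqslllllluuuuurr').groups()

A backreference is literal: `\1` must see the identical characters the first group matched.
`re.search` scans for the first position where the pattern succeeds.
The match spans [0:2] → 'qq'.
Captured: group 1 = 'q'.

('q',)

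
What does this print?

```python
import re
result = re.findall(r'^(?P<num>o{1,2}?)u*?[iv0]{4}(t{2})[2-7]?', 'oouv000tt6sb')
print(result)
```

[('oo', 'tt')]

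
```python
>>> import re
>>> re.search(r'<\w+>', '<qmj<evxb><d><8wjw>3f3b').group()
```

'<evxb>'

`search` walks the string left to right and returns the first match it finds.
The match spans [4:10] → '<evxb>'.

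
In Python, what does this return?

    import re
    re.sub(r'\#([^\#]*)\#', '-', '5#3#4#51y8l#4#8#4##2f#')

'5-4-4-4-2f#'

Each match is replaced by '-'.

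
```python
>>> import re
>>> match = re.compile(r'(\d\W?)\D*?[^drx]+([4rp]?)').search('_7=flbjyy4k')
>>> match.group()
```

Pattern: a digit, then optionally a non-word character (captured); then zero or more of a non-digit (lazy), then one or more of any character except [drx]; then optionally one of [4rp] (captured).
`search` walks the string left to right and returns the first match it finds.
The match spans [1:11] → '7=flbjyy4k'.
Captured: group 1 = '7=', group 2 = ''.

'7=flbjyy4k'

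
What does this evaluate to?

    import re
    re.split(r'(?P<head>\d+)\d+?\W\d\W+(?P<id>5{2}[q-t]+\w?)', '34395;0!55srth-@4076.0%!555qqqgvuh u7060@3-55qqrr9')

['', '3439', '55srth', '-@4076.0%!555qqqgvuh u', '706', '55qqrr9', '']

Pattern: one or more of a digit (captured as 'head'); then one or more of a digit (lazy), then a non-word character, then a digit; then one or more of a non-word character; then exactly 2 of the literal '5', then one or more of a character in [q-t], then optionally a word character (captured as 'id').
With a capturing group present, the delimiter's captured portion is kept in the result list.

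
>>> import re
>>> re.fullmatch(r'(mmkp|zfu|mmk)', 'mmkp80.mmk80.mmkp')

None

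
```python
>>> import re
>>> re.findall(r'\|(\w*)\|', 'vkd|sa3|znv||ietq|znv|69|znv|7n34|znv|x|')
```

['sa3', '', 'znv', 'znv', 'znv']

Scanning left to right: at [3:8] match '|sa3|', group 1 = 'sa3'; at [11:13] match '||', group 1 = ''; at [17:22] match '|znv|', group 1 = 'znv'; at [24:29] match '|znv|', group 1 = 'znv'; at [33:38] match '|znv|', group 1 = 'znv'.
One capturing group, so `findall` returns just the captured substring from each match — 5 in all.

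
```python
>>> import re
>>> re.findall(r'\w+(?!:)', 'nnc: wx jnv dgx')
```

The negative lookahead/lookbehind blocks any match where the forbidden context is present.
Matches: at [0:2] → 'nn'; at [5:7] → 'wx'; at [8:11] → 'jnv'; at [12:15] → 'dgx'.
`findall` yields the raw match text (4 of them) because the pattern has no groups.

['nn', 'wx', 'jnv', 'dgx']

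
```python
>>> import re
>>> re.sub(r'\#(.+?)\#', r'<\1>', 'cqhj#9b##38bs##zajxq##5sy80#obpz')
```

A non-greedy quantifier consumes as few characters as it can — just enough that the remainder of the pattern still matches from where it stops; whatever follows it matches normally.
Matches: at [4:8] → '#9b#'; at [8:14] → '#38bs#'; at [14:21] → '#zajxq#'; at [21:28] → '#5sy80#'.
`\1` in the replacement pulls in group 1's text for each match.

'cqhj<9b><38bs><zajxq><5sy80>obpz'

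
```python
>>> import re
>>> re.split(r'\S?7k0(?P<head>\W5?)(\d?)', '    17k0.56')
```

Pattern: optionally a non-whitespace character, then the literal '7k0'; then a non-word character, then optionally the literal '5' (captured as 'head'); then optionally a digit (captured).
Matches to split on: at [4:11] → '17k0.56'.
Because the pattern has a capturing group, `split` also inserts each captured text between the pieces.

['    ', '.5', '6', '']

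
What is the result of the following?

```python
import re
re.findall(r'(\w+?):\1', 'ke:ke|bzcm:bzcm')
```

['ke', 'bzcm']

The backreference `\1` re-matches whatever the first group consumed, character for character.
One capturing group, so `findall` returns just the captured substring from each match — 2 in all.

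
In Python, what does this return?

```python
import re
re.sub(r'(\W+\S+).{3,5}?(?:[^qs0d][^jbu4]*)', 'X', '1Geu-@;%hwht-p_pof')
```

'1GeuX'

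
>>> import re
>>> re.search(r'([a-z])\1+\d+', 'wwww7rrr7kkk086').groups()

('w',)

After group 1 captures some text, `\1` only succeeds where that same text appears again.
`re.search` scans for the first position where the pattern succeeds.
The match spans [0:5] → 'wwww7'.
Captured: group 1 = 'w'.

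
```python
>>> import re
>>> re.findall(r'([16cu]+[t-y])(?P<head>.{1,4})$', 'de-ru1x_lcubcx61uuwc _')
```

[('61uuw', 'c _')]

The pattern matches one or more of one of [16cu], then a character in [t-y] (captured); then 1 to 4 of any character (captured as 'head'); then anchored at the end.
Walking the string: at [14:22] match '61uuwc _', groups = ('61uuw', 'c _').
Multiple groups make `findall` return tuples — one 2-tuple for the one match.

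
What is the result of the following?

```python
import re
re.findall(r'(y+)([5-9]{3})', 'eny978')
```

This matches one or more of a literal 'y' (captured); then exactly 3 of a character in [5-9] (captured).
Scanning left to right: at [2:6] match 'y978', groups = ('y', '978').
2 groups means the one result is a tuple of 2 captured strings — 1 here.

[('y', '978')]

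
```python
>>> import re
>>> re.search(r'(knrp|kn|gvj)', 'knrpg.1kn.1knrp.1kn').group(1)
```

'knrp'

The match spans [0:4] → 'knrp'.
Captured: group 1 = 'knrp'.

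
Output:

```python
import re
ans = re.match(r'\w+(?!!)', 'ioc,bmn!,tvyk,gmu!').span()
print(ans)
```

`re.match` only tries the pattern at the start of the string.
The match spans [0:3] → 'ioc'.

(0, 3)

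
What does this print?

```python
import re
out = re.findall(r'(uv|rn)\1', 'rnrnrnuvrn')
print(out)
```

['rn']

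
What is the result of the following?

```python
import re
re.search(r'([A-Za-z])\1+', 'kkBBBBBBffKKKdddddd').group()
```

'kk'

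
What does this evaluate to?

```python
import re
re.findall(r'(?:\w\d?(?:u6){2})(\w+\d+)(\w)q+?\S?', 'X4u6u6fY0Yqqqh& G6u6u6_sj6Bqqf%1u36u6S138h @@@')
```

This matches a word character, then optionally a digit, then the literal 'u6' repeated 2 times (non-capturing group); then one or more of a word character, then one or more of a digit (captured); then a word character (captured); then one or more of the literal 'q' (lazy), then optionally a non-whitespace character.
Walking the string: at [0:12] match 'X4u6u6fY0Yqq', groups = ('fY0', 'Y'); at [16:29] match 'G6u6u6_sj6Bqq', groups = ('_sj6', 'B').
With 2 capturing groups, `findall` returns a 2-tuple per match.

[('fY0', 'Y'), ('_sj6', 'B')]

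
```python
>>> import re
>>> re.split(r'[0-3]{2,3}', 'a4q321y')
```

['a4q', 'y']

The pattern matches 2 to 3 of a character in [0-3].
The string is cut at each match, leaving 2 pieces.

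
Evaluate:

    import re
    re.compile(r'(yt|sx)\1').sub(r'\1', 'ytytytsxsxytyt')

After group 1 captures some text, `\1` only succeeds where that same text appears again.
`\1` in the replacement pulls in group 1's text for each match.

'ytytsxyt'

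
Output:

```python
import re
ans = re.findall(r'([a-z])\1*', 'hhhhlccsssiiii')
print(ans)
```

A backreference is literal: `\1` must see the identical characters the first group matched.
Walking the string: at [0:4] match 'hhhh', group 1 = 'h'; at [4:5] match 'l', group 1 = 'l'; at [5:7] match 'cc', group 1 = 'c'; at [7:10] match 'sss', group 1 = 's'; at [10:14] match 'iiii', group 1 = 'i'.
Because there's exactly one group, `findall` drops the full match and keeps group 1 from each hit.

['h', 'l', 'c', 's', 'i']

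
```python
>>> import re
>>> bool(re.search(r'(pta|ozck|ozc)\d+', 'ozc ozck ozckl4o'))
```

False

Unlike `match`, `search` isn't anchored — it looks for the pattern anywhere in the string.
Here nothing in the string fits, so the call returns None, and `bool(None)` is False.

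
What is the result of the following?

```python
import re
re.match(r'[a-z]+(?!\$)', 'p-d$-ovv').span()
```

(0, 1)

The negative lookaround is zero-width — it rules out positions where the adjacent text would match, without consuming anything.
`re.match` only tries the pattern at the start of the string.
The match spans [0:1] → 'p'.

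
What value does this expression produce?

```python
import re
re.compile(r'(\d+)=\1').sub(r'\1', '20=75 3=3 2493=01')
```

'20=75 3 2493=01'

A backreference is literal: `\1` must see the identical characters the first group matched.
Matches: at [6:9] → '3=3'.
`\1` in the replacement pulls in group 1's text for each match.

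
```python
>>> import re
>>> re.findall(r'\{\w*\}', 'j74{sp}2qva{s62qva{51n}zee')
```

`findall` yields the raw match text (2 of them) because the pattern has no groups.

['{sp}', '{51n}']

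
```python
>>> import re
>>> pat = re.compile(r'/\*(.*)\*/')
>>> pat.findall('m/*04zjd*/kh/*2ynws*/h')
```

`findall` collects group 1 from the one match (1 total).

['04zjd*/kh/*2ynws']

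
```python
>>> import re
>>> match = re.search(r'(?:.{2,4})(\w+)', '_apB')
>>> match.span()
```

This matches 2 to 4 of any character (non-capturing group); then one or more of a word character (captured).
`search` walks the string left to right and returns the first match it finds.
The match spans [0:4] → '_apB'.
Captured: group 1 = 'B'.

(0, 4)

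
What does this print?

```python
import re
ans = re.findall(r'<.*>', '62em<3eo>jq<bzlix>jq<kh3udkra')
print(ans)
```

Scanning left to right: at [4:18] → '<3eo>jq<bzlix>'.
No capturing groups, so `findall` returns the 1 full match string.

['<3eo>jq<bzlix>']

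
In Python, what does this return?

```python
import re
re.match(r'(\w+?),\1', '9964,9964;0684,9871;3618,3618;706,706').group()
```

'9964,9964'

With `match`, the pattern is implicitly anchored at the beginning.
The match spans [0:9] → '9964,9964'.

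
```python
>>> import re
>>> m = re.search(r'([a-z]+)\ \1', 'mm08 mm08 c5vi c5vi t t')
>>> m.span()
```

(20, 23)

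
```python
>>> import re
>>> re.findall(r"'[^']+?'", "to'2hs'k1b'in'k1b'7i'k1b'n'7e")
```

["'2hs'", "'in'", "'7i'", "'n'"]

Since nothing is captured, `findall` lists the 4 matched substrings directly.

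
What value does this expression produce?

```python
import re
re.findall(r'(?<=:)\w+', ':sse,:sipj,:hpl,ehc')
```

The lookaround is zero-width — it requires the adjacent text to match without consuming it, so the asserted text isn't part of the match.
No capturing groups, so `findall` returns the 3 full match strings.

['sse', 'sipj', 'hpl']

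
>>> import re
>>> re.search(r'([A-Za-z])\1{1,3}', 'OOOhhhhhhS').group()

After group 1 captures some text, `\1` only succeeds where that same text appears again.
`re.search` scans for the first position where the pattern succeeds.
The match spans [0:3] → 'OOO'.
Captured: group 1 = 'O'.

'OOO'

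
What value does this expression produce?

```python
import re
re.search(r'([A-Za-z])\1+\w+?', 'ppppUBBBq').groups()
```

('p',)

A backreference is literal: `\1` must see the identical characters the first group matched.
`re.search` tries every starting position until one works.
The match spans [0:5] → 'ppppU'.
Captured: group 1 = 'p'.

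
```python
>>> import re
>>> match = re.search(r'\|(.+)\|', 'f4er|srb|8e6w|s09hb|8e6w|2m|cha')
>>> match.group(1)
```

The match spans [4:28] → '|srb|8e6w|s09hb|8e6w|2m|'.
Captured: group 1 = 'srb|8e6w|s09hb|8e6w|2m'.

'srb|8e6w|s09hb|8e6w|2m'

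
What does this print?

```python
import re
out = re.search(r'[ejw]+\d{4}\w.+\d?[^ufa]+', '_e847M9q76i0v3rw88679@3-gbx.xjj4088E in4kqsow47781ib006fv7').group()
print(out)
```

The pattern matches one or more of one of [ejw], then exactly 4 of a digit, then a word character; then one or more of any character, then optionally a digit, then one or more of any character except [ufa].
Unlike `match`, `search` isn't anchored — it looks for the pattern anywhere in the string.
The match spans [15:58] → 'w88679@3-gbx.xjj4088E in4kqsow47781ib006fv7'.

w88679@3-gbx.xjj4088E in4kqsow47781ib006fv7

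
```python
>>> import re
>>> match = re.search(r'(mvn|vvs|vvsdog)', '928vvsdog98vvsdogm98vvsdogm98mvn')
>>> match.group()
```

'vvs'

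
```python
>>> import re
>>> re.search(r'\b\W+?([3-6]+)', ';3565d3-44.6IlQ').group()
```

Pattern: a word boundary (`\b`, zero-width); then one or more of a non-word character (lazy); then one or more of a character in [3-6] (captured).
`re.search` scans for the first position where the pattern succeeds.
The match spans [7:10] → '-44'.
Captured: group 1 = '44'.

'-44'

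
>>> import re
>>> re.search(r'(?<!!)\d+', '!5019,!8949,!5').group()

'019'

The negative lookahead/lookbehind blocks any match where the forbidden context is present.
`re.search` scans for the first position where the pattern succeeds.
The match spans [2:5] → '019'.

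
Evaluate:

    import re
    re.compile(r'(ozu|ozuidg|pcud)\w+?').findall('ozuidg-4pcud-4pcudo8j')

Walking the string: at [0:4] match 'ozui', group 1 = 'ozu'; at [14:19] match 'pcudo', group 1 = 'pcud'.
`findall` collects group 1 from each match (2 total).

['ozu', 'pcud']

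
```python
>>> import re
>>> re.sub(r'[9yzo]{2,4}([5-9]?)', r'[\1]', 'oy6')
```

'[6]'

Pattern: 2 to 4 of one of [9yzo]; then optionally a character in [5-9] (captured).
Matches: at [0:3] → 'oy6'.
`\1` in the replacement pulls in group 1's text for each match.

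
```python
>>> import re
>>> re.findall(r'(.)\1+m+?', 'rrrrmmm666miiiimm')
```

After group 1 captures some text, `\1` only succeeds where that same text appears again.
Because there's exactly one group, `findall` drops the full match and keeps group 1 from each hit.

['r', '6', 'i']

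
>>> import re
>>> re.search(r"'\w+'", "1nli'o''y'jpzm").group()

"'o'"

The match spans [4:7] → "'o'".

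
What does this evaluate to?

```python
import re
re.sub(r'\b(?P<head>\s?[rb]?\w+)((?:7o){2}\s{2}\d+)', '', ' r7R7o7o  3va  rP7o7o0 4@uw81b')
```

' va  rP7o7o0 4@uw81b'

Pattern: a word boundary (`\b`, zero-width); then optionally whitespace, then optionally one of [rb], then one or more of a word character (captured as 'head'); then the literal '7o' repeated 2 times, then exactly 2 of whitespace, then one or more of a digit (captured).
Matches: at [1:11] → 'r7R7o7o  3'.
Each match is replaced by ''.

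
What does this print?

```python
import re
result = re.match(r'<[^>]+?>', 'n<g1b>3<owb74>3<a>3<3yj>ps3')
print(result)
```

None

`match` is anchored at position 0; if the pattern doesn't fit there, it returns None.
Here the pattern fails at index 0, so the call returns None.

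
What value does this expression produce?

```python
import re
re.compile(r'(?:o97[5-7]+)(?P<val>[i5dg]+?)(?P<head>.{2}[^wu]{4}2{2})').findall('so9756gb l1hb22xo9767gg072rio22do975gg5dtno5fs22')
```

[('g', 'b l1hb22'), ('gg', '072rio22'), ('gg5d', 'tno5fs22')]

Pattern: the literal 'o97', then one or more of a character in [5-7] (non-capturing group); then one or more of one of [i5dg] (lazy) (captured as 'val'); then exactly 2 of any character, then exactly 4 of any character except [wu], then exactly 2 of a literal '2' (captured as 'head').
Matches: at [1:15] match 'o9756gb l1hb22', groups = ('g', 'b l1hb22'); at [16:31] match 'o9767gg072rio22', groups = ('gg', '072rio22'); at [32:48] match 'o975gg5dtno5fs22', groups = ('gg5d', 'tno5fs22').
Multiple groups make `findall` return tuples — one 2-tuple for each match.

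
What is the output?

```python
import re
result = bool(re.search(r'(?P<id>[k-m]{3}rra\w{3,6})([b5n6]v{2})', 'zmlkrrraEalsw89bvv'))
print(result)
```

False

This matches exactly 3 of a character in [k-m], then the literal 'rra', then 3 to 6 of a word character (captured as 'id'); then one of [b5n6], then exactly 2 of the literal 'v' (captured).
`re.search` tries every starting position until one works.
Here nothing in the string fits, so the call returns None, and `bool(None)` is False.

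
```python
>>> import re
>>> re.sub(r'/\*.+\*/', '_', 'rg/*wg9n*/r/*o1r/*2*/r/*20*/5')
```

'rg_5'

Matches: at [2:28] → '/*wg9n*/r/*o1r/*2*/r/*20*/'.
`sub` substitutes '_' at each match site.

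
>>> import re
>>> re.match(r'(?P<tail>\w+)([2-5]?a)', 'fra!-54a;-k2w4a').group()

'fra'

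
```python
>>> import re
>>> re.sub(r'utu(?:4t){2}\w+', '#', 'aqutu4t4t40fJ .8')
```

'aq# .8'

Pattern: the literal 'utu', then the literal '4t' repeated 2 times; then one or more of a word character.
Matches: at [2:13] → 'utu4t4t40fJ'.
`sub` substitutes '#' at each match site.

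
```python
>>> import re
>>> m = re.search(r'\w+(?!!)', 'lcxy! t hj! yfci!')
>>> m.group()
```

'lcx'

The negative lookaround is zero-width — it rules out positions where the adjacent text would match, without consuming anything.
The match spans [0:3] → 'lcx'.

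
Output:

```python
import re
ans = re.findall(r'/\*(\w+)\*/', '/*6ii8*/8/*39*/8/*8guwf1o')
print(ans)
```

['6ii8', '39']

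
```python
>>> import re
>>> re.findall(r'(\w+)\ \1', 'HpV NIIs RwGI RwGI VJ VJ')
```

['RwGI', 'VJ']

A backreference is literal: `\1` must see the identical characters the first group matched.
Walking the string: at [9:18] match 'RwGI RwGI', group 1 = 'RwGI'; at [19:24] match 'VJ VJ', group 1 = 'VJ'.
`findall` collects group 1 from each match (2 total).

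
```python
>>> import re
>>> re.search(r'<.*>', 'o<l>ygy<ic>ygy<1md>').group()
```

'<l>ygy<ic>ygy<1md>'

The match spans [1:19] → '<l>ygy<ic>ygy<1md>'.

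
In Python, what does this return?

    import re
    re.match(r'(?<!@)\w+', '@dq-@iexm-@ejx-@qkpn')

A negative assertion filters positions out without eating any characters.
`re.match` only tries the pattern at the start of the string.
Here the string doesn't start with a match, so the call returns None.

None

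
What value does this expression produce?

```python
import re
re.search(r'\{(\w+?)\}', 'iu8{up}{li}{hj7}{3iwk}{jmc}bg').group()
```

`re.search` tries every starting position until one works.
The match spans [3:7] → '{up}'.
Captured: group 1 = 'up'.

'{up}'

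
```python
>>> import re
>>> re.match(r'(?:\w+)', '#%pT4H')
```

None

`re.match` only tries the pattern at the start of the string.
Here position 0 doesn't satisfy it, so the call returns None.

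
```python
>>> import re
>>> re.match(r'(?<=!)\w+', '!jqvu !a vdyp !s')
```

None

The positive lookaround only admits positions where the adjacent text matches; those characters stay outside the span.
`re.match` only tries the pattern at the start of the string.
Here the pattern fails at index 0, so the call returns None.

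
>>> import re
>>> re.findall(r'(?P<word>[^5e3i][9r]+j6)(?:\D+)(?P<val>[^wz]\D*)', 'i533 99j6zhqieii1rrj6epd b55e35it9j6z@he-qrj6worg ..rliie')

[(' 99j6', '1rrj'), ('t9j6', '6worg ..rliie')]

The pattern matches any character except [5e3i], then one or more of one of [9r], then the literal 'j6' (captured as 'word'); then one or more of a non-digit (non-capturing group); then any character except [wz], then zero or more of a non-digit (captured as 'val').
Walking the string: at [4:20] match ' 99j6zhqieii1rrj', groups = (' 99j6', '1rrj'); at [32:57] match 't9j6z@he-qrj6worg ..rliie', groups = ('t9j6', '6worg ..rliie').
`findall` packs the 2 group values into a tuple for every match.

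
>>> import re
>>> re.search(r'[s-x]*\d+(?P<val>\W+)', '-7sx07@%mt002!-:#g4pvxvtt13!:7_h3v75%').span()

The match spans [2:8] → 'sx07@%'.

(2, 8)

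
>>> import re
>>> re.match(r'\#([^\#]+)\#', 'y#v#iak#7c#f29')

With `match`, the pattern is implicitly anchored at the beginning.
Here position 0 doesn't satisfy it, so the call returns None.

None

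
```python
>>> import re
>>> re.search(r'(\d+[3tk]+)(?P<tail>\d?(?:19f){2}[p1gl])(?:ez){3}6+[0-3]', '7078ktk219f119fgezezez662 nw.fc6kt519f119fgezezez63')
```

The pattern matches one or more of a digit, then one or more of one of [3tk] (captured); then optionally a digit, then the literal '19f' repeated 2 times, then one of [p1gl] (captured as 'tail'); then the literal 'ez' repeated 3 times, then one or more of the literal '6', then a character in [0-3].
`re.search` tries every starting position until one works.
Here the pattern never matches, so the call returns None.

None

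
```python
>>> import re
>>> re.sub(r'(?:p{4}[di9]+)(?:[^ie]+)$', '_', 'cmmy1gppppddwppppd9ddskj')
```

This matches exactly 4 of a literal 'p', then one or more of one of [di9] (non-capturing group); then one or more of any character except [ie] (non-capturing group); then anchored at the end.
Matches: at [6:24] → 'ppppddwppppd9ddskj'.
Each match is replaced by '_'.

'cmmy1g_'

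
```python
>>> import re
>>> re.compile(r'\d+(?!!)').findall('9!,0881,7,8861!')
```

The negative lookahead/lookbehind blocks any match where the forbidden context is present.
Scanning left to right: at [3:7] → '0881'; at [8:9] → '7'; at [10:13] → '886'.
Since nothing is captured, `findall` lists the 3 matched substrings directly.

['0881', '7', '886']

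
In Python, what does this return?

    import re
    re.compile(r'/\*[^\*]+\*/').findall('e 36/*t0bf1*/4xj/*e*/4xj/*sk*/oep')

['/*t0bf1*/', '/*e*/', '/*sk*/']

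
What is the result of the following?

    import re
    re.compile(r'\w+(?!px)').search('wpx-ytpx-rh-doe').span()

`(?!…)`/`(?<!…)` only lets a position through if the neighbouring text does NOT match; no characters are consumed.
`search` walks the string left to right and returns the first match it finds.
The match spans [0:3] → 'wpx'.

(0, 3)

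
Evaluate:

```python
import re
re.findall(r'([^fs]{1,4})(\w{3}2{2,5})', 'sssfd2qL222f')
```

Pattern: 1 to 4 of any character except [fs] (captured); then exactly 3 of a word character, then 2 to 5 of the literal '2' (captured).
`findall` packs the 2 group values into a tuple for every match.

[('d2', 'qL222')]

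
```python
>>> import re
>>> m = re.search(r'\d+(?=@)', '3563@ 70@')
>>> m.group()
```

Because the assertion is zero-width, the text it checks is not consumed and won't appear in the result.
`search` walks the string left to right and returns the first match it finds.
The match spans [0:4] → '3563'.

'3563'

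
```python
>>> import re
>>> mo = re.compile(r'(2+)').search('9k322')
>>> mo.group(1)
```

The match spans [3:5] → '22'.
Captured: group 1 = '22'.

'22'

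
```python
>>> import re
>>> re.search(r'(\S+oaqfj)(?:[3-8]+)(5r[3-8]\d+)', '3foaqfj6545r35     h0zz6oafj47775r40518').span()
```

The pattern matches one or more of a non-whitespace character, then the literal 'oaq', then the literal 'fj' (captured); then one or more of a character in [3-8] (non-capturing group); then the literal '5r', then a character in [3-8], then one or more of a digit (captured).
The match spans [0:14] → '3foaqfj6545r35'.

(0, 14)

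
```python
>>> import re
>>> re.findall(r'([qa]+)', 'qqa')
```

['qqa']

The pattern matches one or more of one of [qa] (captured).
Scanning left to right: at [0:3] match 'qqa', group 1 = 'qqa'.
Because there's exactly one group, `findall` drops the full match and keeps group 1 from the one hit.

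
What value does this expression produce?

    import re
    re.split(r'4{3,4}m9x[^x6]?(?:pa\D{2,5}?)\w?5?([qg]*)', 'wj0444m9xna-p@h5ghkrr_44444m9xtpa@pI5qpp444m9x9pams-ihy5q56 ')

The pattern matches 3 to 4 of a literal '4', then the literal 'm9x', then optionally any character except [x6]; then the literal 'pa', then 2 to 5 of a non-digit (lazy) (non-capturing group); then optionally a word character, then optionally the literal '5'; then zero or more of one of [qg] (captured).
A non-greedy quantifier consumes as few characters as it can — just enough that the remainder of the pattern still matches from where it stops; whatever follows it matches normally.
Matches to split on: at [23:38] → '4444m9xtpa@pI5q'; at [40:51] → '444m9x9pams'.
Because the pattern has a capturing group, `split` also inserts each captured text between the pieces.

['wj0444m9xna-p@h5ghkrr_4', 'q', 'pp', '', '-ihy5q56 ']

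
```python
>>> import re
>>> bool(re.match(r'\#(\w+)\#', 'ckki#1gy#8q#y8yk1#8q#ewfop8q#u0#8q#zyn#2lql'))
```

`match` is anchored at position 0; if the pattern doesn't fit there, it returns None.
Here the pattern fails at index 0, so the call returns None, and `bool(None)` is False.

False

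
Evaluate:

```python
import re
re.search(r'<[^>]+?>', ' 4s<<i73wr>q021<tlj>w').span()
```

(3, 11)

`re.search` scans for the first position where the pattern succeeds.
The match spans [3:11] → '<<i73wr>'.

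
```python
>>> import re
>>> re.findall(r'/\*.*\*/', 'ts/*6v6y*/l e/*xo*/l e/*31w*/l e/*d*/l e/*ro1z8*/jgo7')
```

`findall` yields the raw match text (1 of them) because the pattern has no groups.

['/*6v6y*/l e/*xo*/l e/*31w*/l e/*d*/l e/*ro1z8*/']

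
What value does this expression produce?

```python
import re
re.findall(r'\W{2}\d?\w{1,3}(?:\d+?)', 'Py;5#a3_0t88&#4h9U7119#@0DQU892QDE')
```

['&#4h9U7', '#@0DQU8']

The pattern matches exactly 2 of a non-word character, then optionally a digit; then 1 to 3 of a word character; then one or more of a digit (lazy) (non-capturing group).
`findall` yields the raw match text (2 of them) because the pattern has no groups.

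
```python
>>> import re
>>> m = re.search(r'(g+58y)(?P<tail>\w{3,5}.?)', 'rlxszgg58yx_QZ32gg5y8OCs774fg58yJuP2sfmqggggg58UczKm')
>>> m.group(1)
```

'gg58y'

This matches one or more of the literal 'g', then the literal '58y' (captured); then 3 to 5 of a word character, then optionally any character (captured as 'tail').
`search` walks the string left to right and returns the first match it finds.
The match spans [5:16] → 'gg58yx_QZ32'.
Captured: group 1 = 'gg58y', group 2 = 'x_QZ32'.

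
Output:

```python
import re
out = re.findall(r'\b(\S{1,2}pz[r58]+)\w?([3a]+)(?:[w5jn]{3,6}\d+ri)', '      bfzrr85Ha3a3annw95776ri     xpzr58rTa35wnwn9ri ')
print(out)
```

The pattern matches a word boundary (`\b`, zero-width); then 1 to 2 of a non-whitespace character, then the literal 'pz', then one or more of one of [r58] (captured); then optionally a word character; then one or more of one of [3a] (captured); then 3 to 6 of one of [w5jn], then one or more of a digit, then the literal 'ri' (non-capturing group).
Matches: at [34:52] match 'xpzr58rTa35wnwn9ri', groups = ('xpzr58r', 'a3').
`findall` packs the 2 group values into a tuple for every match.

[('xpzr58r', 'a3')]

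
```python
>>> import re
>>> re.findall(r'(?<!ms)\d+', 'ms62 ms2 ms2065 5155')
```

['2', '065', '5155']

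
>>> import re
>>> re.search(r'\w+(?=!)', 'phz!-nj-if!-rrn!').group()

The positive lookaround only admits positions where the adjacent text matches; those characters stay outside the span.
`re.search` tries every starting position until one works.
The match spans [0:3] → 'phz'.

'phz'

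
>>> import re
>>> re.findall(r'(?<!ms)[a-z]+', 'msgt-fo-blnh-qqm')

['msgt', 'fo', 'blnh', 'qqm']

Because the assertion is negative and zero-width, positions next to the forbidden text are skipped.
Scanning left to right: at [0:4] → 'msgt'; at [5:7] → 'fo'; at [8:12] → 'blnh'; at [13:16] → 'qqm'.
Since nothing is captured, `findall` lists the 4 matched substrings directly.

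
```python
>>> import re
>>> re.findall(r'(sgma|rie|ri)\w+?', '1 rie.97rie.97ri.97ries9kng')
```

Alternation tries branches left to right and keeps the first one that lets the overall match succeed at that position.
Walking the string: at [2:5] match 'rie', group 1 = 'ri'; at [8:11] match 'rie', group 1 = 'ri'; at [19:23] match 'ries', group 1 = 'rie'.
Because there's exactly one group, `findall` drops the full match and keeps group 1 from each hit.

['ri', 'ri', 'rie']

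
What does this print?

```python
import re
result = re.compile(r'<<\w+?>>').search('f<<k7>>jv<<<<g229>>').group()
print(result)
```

<<k7>>

The match spans [1:7] → '<<k7>>'.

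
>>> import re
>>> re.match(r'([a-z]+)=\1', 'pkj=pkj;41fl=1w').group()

A backreference is literal: `\1` must see the identical characters the first group matched.
With `match`, the pattern is implicitly anchored at the beginning.
The match spans [0:7] → 'pkj=pkj'.
Captured: group 1 = 'pkj'.

'pkj=pkj'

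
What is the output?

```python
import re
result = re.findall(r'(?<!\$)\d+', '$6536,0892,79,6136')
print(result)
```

['536', '0892', '79', '6136']

The negative lookahead/lookbehind blocks any match where the forbidden context is present.
No capturing groups, so `findall` returns the 4 full match strings.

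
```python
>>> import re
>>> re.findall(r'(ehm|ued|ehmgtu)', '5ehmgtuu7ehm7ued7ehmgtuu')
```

Alternation tries branches left to right and keeps the first one that lets the overall match succeed at that position.
Because there's exactly one group, `findall` drops the full match and keeps group 1 from each hit.

['ehm', 'ehm', 'ued', 'ehm']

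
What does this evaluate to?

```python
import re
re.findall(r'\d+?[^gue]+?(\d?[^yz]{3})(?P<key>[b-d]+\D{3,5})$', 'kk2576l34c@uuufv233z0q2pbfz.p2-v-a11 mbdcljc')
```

2 groups means the one result is a tuple of 2 captured strings — 1 here.

[('11 m', 'bdcljc')]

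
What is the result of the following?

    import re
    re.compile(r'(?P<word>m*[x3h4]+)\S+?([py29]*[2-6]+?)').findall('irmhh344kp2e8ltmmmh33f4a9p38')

2 groups means each result is a tuple of 2 captured strings — 2 here.

[('mhh344', 'p2'), ('mmmh33', '4')]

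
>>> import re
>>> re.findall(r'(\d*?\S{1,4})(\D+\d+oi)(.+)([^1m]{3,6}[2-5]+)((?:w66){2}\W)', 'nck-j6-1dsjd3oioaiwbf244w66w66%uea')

Pattern: zero or more of a digit (lazy), then 1 to 4 of a non-whitespace character (captured); then one or more of a non-digit, then one or more of a digit, then the literal 'oi' (captured); then one or more of any character (captured); then 3 to 6 of any character except [1m], then one or more of a character in [2-5] (captured); then the literal 'w66' repeated 2 times, then a non-word character (captured).
Scanning left to right: at [4:31] match 'j6-1dsjd3oioaiwbf244w66w66%', groups = ('j6-1', 'dsjd3oi', 'oaiwb', 'f244', 'w66w66%').
With 5 capturing groups, `findall` returns a 5-tuple per match.

[('j6-1', 'dsjd3oi', 'oaiwb', 'f244', 'w66w66%')]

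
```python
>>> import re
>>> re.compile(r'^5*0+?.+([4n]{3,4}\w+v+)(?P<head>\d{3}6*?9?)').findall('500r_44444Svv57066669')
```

This matches anchored at the start of the string; then zero or more of a literal '5', then one or more of the literal '0' (lazy), then one or more of any character; then 3 to 4 of one of [4n], then one or more of a word character, then one or more of a literal 'v' (captured); then exactly 3 of a digit, then zero or more of a literal '6' (lazy), then optionally the literal '9' (captured as 'head').
Because the quantifier is non-greedy, it stops expanding at the earliest point where the rest of the pattern can succeed.
Matches: at [0:16] match '500r_44444Svv570', groups = ('444Svv', '570').
Multiple groups make `findall` return tuples — one 2-tuple for the one match.

[('444Svv', '570')]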